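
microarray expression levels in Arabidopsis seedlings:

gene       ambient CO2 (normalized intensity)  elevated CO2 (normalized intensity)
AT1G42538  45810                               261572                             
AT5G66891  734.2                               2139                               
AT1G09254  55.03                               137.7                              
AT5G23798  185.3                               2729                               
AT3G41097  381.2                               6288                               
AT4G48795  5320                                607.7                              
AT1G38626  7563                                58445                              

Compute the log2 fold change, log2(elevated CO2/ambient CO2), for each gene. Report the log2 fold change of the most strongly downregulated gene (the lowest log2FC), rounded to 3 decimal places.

-3.130

log2(261572/45810) = 2.513  (AT1G42538)
log2(2139/734.2) = 1.543  (AT5G66891)
log2(137.7/55.03) = 1.323  (AT1G09254)
log2(2729/185.3) = 3.880  (AT5G23798)
log2(6288/381.2) = 4.044  (AT3G41097)
log2(607.7/5320) = -3.130  (AT4G48795)
log2(58445/7563) = 2.950  (AT1G38626)
AT4G48795 is most strongly downregulated.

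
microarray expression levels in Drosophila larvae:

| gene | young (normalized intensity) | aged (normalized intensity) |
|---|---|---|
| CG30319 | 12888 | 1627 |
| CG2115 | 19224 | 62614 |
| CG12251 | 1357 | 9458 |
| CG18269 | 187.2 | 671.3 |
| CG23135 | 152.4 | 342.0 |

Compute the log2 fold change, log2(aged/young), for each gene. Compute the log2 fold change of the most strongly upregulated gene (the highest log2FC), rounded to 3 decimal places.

log2(1627/12888) = -2.986  (CG30319)
log2(62614/19224) = 1.704  (CG2115)
log2(9458/1357) = 2.801  (CG12251)
log2(671.3/187.2) = 1.842  (CG18269)
log2(342.0/152.4) = 1.166  (CG23135)
CG12251 is most strongly upregulated.

2.801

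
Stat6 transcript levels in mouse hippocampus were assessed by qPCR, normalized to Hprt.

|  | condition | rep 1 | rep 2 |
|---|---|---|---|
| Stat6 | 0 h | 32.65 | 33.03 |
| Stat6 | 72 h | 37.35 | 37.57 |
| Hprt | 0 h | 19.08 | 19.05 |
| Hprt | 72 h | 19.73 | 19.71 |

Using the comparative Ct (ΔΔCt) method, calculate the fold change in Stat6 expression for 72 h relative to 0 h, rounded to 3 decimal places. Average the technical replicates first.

Mean Ct: Stat6 0 h 32.840; Stat6 72 h 37.460; Hprt 0 h 19.065; Hprt 72 h 19.720
ΔCt(0 h) = 32.840 − 19.065 = 13.775
ΔCt(72 h) = 37.460 − 19.720 = 17.740
ΔΔCt = 17.740 − 13.775 = 3.965
Fold change = 2^(−3.965) = 0.0640

0.064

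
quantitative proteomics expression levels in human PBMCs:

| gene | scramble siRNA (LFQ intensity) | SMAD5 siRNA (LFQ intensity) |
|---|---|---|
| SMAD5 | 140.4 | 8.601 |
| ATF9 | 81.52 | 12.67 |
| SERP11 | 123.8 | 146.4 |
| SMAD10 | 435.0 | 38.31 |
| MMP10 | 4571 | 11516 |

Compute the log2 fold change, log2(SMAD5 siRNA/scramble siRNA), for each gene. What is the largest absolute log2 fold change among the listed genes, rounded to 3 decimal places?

4.029

log2(8.601/140.4) = -4.029  (SMAD5)
log2(12.67/81.52) = -2.686  (ATF9)
log2(146.4/123.8) = 0.242  (SERP11)
log2(38.31/435.0) = -3.505  (SMAD10)
log2(11516/4571) = 1.333  (MMP10)
The largest magnitude belongs to SMAD5.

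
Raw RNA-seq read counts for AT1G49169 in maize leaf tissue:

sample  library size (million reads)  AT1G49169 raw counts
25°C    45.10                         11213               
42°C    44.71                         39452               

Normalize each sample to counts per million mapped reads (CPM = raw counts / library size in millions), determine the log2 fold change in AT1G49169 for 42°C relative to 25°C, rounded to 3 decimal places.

CPM(25°C) = 11213 / 45.10 = 248.6253
CPM(42°C) = 39452 / 44.71 = 882.3977
Fold change = 882.3977 / 248.6253 = 3.54911
log2(3.54911) = 1.8275

1.827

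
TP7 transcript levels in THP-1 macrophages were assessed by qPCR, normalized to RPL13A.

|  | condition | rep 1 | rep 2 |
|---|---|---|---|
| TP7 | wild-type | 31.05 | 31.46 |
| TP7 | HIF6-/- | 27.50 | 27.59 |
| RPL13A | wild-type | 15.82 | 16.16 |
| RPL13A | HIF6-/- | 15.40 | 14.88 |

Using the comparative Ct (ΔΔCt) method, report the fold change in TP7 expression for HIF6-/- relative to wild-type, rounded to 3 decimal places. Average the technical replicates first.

7.260

Mean Ct: TP7 wild-type 31.255; TP7 HIF6-/- 27.545; RPL13A wild-type 15.990; RPL13A HIF6-/- 15.140
ΔCt(wild-type) = 31.255 − 15.990 = 15.265
ΔCt(HIF6-/-) = 27.545 − 15.140 = 12.405
ΔΔCt = 12.405 − 15.265 = -2.860
Fold change = 2^(−(-2.860)) = 2^2.860 = 7.2602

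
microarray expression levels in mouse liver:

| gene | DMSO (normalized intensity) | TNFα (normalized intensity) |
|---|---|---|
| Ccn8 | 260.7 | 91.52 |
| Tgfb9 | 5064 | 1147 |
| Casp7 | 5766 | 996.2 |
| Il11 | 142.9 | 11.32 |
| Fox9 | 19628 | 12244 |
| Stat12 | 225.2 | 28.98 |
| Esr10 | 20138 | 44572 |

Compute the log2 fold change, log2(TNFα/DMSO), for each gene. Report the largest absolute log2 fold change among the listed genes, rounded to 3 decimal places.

log2(91.52/260.7) = -1.510  (Ccn8)
log2(1147/5064) = -2.142  (Tgfb9)
log2(996.2/5766) = -2.533  (Casp7)
log2(11.32/142.9) = -3.658  (Il11)
log2(12244/19628) = -0.681  (Fox9)
log2(28.98/225.2) = -2.958  (Stat12)
log2(44572/20138) = 1.146  (Esr10)
The largest magnitude belongs to Il11.

3.658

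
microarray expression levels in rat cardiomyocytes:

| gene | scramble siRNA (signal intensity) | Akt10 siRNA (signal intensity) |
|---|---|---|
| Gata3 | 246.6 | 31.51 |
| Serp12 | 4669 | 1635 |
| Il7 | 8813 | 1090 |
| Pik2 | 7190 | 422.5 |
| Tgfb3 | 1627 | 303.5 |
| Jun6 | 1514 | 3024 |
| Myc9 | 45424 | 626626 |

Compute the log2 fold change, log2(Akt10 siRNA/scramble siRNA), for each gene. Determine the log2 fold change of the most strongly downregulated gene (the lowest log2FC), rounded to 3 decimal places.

log2(31.51/246.6) = -2.968  (Gata3)
log2(1635/4669) = -1.514  (Serp12)
log2(1090/8813) = -3.015  (Il7)
log2(422.5/7190) = -4.089  (Pik2)
log2(303.5/1627) = -2.422  (Tgfb3)
log2(3024/1514) = 0.998  (Jun6)
log2(626626/45424) = 3.786  (Myc9)
Pik2 is most strongly downregulated.

-4.089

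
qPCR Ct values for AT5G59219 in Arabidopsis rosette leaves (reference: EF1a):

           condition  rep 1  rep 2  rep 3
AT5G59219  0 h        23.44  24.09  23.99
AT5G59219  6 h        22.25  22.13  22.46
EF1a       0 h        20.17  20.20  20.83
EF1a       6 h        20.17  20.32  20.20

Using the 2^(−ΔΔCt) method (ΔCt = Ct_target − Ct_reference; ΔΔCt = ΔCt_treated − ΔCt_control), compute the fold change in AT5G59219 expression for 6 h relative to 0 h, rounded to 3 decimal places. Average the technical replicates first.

2.621

Mean Ct: AT5G59219 0 h 23.840; AT5G59219 6 h 22.280; EF1a 0 h 20.400; EF1a 6 h 20.230
ΔCt(0 h) = 23.840 − 20.400 = 3.440
ΔCt(6 h) = 22.280 − 20.230 = 2.050
ΔΔCt = 2.050 − 3.440 = -1.390
Fold change = 2^(−(-1.390)) = 2^1.390 = 2.6208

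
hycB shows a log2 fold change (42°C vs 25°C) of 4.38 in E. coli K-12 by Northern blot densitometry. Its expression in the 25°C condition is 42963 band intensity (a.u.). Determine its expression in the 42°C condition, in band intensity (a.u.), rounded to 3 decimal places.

894552.802

Fold change = 2^(4.38) = 20.8215
42°C expression = 42963 × 20.8215 = 894552.802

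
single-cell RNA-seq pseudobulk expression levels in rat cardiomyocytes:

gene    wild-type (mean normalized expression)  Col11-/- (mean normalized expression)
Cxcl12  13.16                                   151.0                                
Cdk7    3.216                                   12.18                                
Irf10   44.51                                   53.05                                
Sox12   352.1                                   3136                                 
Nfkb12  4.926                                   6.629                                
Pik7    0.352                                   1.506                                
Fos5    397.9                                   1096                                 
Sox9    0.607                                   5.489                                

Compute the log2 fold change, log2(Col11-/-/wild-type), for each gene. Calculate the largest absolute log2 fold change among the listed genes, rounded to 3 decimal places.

log2(151.0/13.16) = 3.520  (Cxcl12)
log2(12.18/3.216) = 1.921  (Cdk7)
log2(53.05/44.51) = 0.253  (Irf10)
log2(3136/352.1) = 3.155  (Sox12)
log2(6.629/4.926) = 0.428  (Nfkb12)
log2(1.506/0.352) = 2.097  (Pik7)
log2(1096/397.9) = 1.462  (Fos5)
log2(5.489/0.607) = 3.177  (Sox9)
The largest magnitude belongs to Cxcl12.

3.520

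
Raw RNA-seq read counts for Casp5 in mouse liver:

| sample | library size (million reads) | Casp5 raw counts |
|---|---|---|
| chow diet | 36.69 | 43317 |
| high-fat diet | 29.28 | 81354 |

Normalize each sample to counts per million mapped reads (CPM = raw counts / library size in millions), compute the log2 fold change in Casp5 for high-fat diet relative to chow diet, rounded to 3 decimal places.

CPM(chow diet) = 43317 / 36.69 = 1180.6214
CPM(high-fat diet) = 81354 / 29.28 = 2778.4836
Fold change = 2778.4836 / 1180.6214 = 2.35341
log2(2.35341) = 1.2348

1.235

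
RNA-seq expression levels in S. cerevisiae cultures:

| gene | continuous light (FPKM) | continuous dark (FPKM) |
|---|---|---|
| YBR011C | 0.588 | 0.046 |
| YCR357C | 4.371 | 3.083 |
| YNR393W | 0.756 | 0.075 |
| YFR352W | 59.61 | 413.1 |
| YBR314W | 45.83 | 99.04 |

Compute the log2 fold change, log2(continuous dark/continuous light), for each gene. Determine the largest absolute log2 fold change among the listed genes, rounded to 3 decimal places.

log2(0.046/0.588) = -3.676  (YBR011C)
log2(3.083/4.371) = -0.504  (YCR357C)
log2(0.075/0.756) = -3.333  (YNR393W)
log2(413.1/59.61) = 2.793  (YFR352W)
log2(99.04/45.83) = 1.112  (YBR314W)
The largest magnitude belongs to YBR011C.

3.676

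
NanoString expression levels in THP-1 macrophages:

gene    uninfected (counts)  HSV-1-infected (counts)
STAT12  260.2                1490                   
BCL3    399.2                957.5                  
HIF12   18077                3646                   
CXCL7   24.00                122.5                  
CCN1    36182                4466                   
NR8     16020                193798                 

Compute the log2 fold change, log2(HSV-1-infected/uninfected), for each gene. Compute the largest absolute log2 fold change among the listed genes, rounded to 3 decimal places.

log2(1490/260.2) = 2.518  (STAT12)
log2(957.5/399.2) = 1.262  (BCL3)
log2(3646/18077) = -2.310  (HIF12)
log2(122.5/24.00) = 2.352  (CXCL7)
log2(4466/36182) = -3.018  (CCN1)
log2(193798/16020) = 3.597  (NR8)
The largest magnitude belongs to NR8.

3.597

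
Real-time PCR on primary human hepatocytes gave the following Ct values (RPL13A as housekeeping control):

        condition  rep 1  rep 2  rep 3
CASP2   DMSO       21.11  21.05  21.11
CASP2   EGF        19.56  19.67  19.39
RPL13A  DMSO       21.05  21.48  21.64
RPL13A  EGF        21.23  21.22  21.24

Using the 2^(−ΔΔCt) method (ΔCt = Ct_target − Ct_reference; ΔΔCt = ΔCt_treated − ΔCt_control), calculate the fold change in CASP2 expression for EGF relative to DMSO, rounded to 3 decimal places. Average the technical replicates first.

Mean Ct: CASP2 DMSO 21.090; CASP2 EGF 19.540; RPL13A DMSO 21.390; RPL13A EGF 21.230
ΔCt(DMSO) = 21.090 − 21.390 = -0.300
ΔCt(EGF) = 19.540 − 21.230 = -1.690
ΔΔCt = -1.690 − (-0.300) = -1.390
Fold change = 2^(−(-1.390)) = 2^1.390 = 2.6208

2.621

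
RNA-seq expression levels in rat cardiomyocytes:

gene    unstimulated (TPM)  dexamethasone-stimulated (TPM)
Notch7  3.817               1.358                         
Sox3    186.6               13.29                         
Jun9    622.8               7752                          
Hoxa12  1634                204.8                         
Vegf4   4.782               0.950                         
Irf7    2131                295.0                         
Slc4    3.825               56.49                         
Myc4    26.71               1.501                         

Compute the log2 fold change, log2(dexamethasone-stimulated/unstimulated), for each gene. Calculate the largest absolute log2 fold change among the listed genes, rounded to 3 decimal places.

4.153

log2(1.358/3.817) = -1.491  (Notch7)
log2(13.29/186.6) = -3.812  (Sox3)
log2(7752/622.8) = 3.638  (Jun9)
log2(204.8/1634) = -2.996  (Hoxa12)
log2(0.950/4.782) = -2.332  (Vegf4)
log2(295.0/2131) = -2.853  (Irf7)
log2(56.49/3.825) = 3.884  (Slc4)
log2(1.501/26.71) = -4.153  (Myc4)
The largest magnitude belongs to Myc4.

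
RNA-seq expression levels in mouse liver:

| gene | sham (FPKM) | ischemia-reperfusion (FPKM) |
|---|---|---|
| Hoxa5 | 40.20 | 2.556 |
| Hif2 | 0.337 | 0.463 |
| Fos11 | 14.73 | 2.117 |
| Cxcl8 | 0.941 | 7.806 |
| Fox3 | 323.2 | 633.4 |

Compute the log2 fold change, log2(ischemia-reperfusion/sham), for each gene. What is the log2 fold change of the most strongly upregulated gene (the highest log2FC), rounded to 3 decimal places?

3.052

log2(2.556/40.20) = -3.975  (Hoxa5)
log2(0.463/0.337) = 0.458  (Hif2)
log2(2.117/14.73) = -2.799  (Fos11)
log2(7.806/0.941) = 3.052  (Cxcl8)
log2(633.4/323.2) = 0.971  (Fox3)
Cxcl8 is most strongly upregulated.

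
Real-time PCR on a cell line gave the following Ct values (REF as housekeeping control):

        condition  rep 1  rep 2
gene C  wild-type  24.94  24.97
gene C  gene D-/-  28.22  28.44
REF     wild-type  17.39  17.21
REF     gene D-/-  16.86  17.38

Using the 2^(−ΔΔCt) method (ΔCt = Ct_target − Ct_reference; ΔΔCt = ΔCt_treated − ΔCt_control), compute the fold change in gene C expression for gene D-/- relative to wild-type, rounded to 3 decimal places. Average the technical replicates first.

0.085

Mean Ct: gene C wild-type 24.955; gene C gene D-/- 28.330; REF wild-type 17.300; REF gene D-/- 17.120
ΔCt(wild-type) = 24.955 − 17.300 = 7.655
ΔCt(gene D-/-) = 28.330 − 17.120 = 11.210
ΔΔCt = 11.210 − 7.655 = 3.555
Fold change = 2^(−3.555) = 0.0851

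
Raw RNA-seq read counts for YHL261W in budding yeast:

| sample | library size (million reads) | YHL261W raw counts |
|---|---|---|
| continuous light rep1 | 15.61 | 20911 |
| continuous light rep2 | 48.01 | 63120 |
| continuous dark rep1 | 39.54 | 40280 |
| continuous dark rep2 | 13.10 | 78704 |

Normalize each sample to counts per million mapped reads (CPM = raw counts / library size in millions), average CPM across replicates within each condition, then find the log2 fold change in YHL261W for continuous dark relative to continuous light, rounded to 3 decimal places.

CPM(continuous light rep1) = 20911 / 15.61 = 1339.5900
CPM(continuous light rep2) = 63120 / 48.01 = 1314.7261
CPM(continuous dark rep1) = 40280 / 39.54 = 1018.7152
CPM(continuous dark rep2) = 78704 / 13.10 = 6007.9389
mean CPM(continuous light) = 1327.1581; mean CPM(continuous dark) = 3513.3271
Fold change = 3513.3271 / 1327.1581 = 2.64726
log2(2.64726) = 1.4045

1.404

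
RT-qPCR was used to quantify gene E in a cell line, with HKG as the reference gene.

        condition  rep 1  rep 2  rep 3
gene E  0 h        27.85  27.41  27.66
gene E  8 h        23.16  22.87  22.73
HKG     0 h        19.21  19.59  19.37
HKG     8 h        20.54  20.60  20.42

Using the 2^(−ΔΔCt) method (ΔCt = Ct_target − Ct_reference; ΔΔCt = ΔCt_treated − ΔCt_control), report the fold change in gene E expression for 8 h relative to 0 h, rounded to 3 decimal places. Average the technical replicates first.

Mean Ct: gene E 0 h 27.640; gene E 8 h 22.920; HKG 0 h 19.390; HKG 8 h 20.520
ΔCt(0 h) = 27.640 − 19.390 = 8.250
ΔCt(8 h) = 22.920 − 20.520 = 2.400
ΔΔCt = 2.400 − 8.250 = -5.850
Fold change = 2^(−(-5.850)) = 2^5.850 = 57.6800

57.680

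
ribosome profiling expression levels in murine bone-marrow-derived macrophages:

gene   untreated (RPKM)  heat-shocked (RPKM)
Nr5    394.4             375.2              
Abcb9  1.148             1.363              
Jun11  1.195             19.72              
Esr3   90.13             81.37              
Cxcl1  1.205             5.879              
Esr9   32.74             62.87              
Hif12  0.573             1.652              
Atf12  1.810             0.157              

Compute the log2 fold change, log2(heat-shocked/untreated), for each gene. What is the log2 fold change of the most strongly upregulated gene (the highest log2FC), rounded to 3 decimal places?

log2(375.2/394.4) = -0.072  (Nr5)
log2(1.363/1.148) = 0.248  (Abcb9)
log2(19.72/1.195) = 4.045  (Jun11)
log2(81.37/90.13) = -0.148  (Esr3)
log2(5.879/1.205) = 2.287  (Cxcl1)
log2(62.87/32.74) = 0.941  (Esr9)
log2(1.652/0.573) = 1.528  (Hif12)
log2(0.157/1.810) = -3.527  (Atf12)
Jun11 is most strongly upregulated.

4.045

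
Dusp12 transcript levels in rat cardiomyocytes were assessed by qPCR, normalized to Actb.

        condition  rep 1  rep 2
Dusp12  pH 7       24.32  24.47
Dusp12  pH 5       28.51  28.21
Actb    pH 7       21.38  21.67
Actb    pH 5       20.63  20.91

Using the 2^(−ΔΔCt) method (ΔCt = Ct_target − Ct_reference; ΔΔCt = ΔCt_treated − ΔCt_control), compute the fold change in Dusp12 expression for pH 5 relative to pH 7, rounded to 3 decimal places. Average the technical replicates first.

0.038

Mean Ct: Dusp12 pH 7 24.395; Dusp12 pH 5 28.360; Actb pH 7 21.525; Actb pH 5 20.770
ΔCt(pH 7) = 24.395 − 21.525 = 2.870
ΔCt(pH 5) = 28.360 − 20.770 = 7.590
ΔΔCt = 7.590 − 2.870 = 4.720
Fold change = 2^(−4.720) = 0.0379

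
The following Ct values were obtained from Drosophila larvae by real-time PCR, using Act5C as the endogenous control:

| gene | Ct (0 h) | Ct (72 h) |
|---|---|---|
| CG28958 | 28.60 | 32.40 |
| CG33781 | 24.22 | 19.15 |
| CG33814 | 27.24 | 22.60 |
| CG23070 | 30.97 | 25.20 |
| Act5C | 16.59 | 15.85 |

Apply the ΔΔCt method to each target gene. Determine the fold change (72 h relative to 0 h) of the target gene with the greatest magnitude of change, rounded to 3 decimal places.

32.672

CG28958: ΔΔCt = (32.40−15.85) − (28.60−16.59) = 16.55 − 12.01 = 4.54; fold change = 2^-4.54 = 0.043
CG33781: ΔΔCt = (19.15−15.85) − (24.22−16.59) = 3.30 − 7.63 = -4.33; fold change = 2^4.33 = 20.112
CG33814: ΔΔCt = (22.60−15.85) − (27.24−16.59) = 6.75 − 10.65 = -3.90; fold change = 2^3.90 = 14.929
CG23070: ΔΔCt = (25.20−15.85) − (30.97−16.59) = 9.35 − 14.38 = -5.03; fold change = 2^5.03 = 32.672
CG23070 has the largest |ΔΔCt| = 5.03.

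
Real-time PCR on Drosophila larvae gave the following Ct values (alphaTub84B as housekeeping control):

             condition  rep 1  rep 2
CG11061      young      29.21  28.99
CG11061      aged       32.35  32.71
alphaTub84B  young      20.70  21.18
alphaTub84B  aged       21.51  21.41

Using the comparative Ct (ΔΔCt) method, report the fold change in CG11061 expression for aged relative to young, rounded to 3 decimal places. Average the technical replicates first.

Mean Ct: CG11061 young 29.100; CG11061 aged 32.530; alphaTub84B young 20.940; alphaTub84B aged 21.460
ΔCt(young) = 29.100 − 20.940 = 8.160
ΔCt(aged) = 32.530 − 21.460 = 11.070
ΔΔCt = 11.070 − 8.160 = 2.910
Fold change = 2^(−2.910) = 0.1330

0.133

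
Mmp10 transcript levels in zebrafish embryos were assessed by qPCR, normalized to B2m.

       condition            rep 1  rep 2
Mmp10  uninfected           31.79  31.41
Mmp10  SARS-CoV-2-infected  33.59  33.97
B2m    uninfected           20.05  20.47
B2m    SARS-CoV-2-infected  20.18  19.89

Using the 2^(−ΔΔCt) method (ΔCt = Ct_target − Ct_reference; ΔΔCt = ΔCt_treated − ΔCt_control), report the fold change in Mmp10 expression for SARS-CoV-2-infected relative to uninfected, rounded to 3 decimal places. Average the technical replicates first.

0.189

Mean Ct: Mmp10 uninfected 31.600; Mmp10 SARS-CoV-2-infected 33.780; B2m uninfected 20.260; B2m SARS-CoV-2-infected 20.035
ΔCt(uninfected) = 31.600 − 20.260 = 11.340
ΔCt(SARS-CoV-2-infected) = 33.780 − 20.035 = 13.745
ΔΔCt = 13.745 − 11.340 = 2.405
Fold change = 2^(−2.405) = 0.1888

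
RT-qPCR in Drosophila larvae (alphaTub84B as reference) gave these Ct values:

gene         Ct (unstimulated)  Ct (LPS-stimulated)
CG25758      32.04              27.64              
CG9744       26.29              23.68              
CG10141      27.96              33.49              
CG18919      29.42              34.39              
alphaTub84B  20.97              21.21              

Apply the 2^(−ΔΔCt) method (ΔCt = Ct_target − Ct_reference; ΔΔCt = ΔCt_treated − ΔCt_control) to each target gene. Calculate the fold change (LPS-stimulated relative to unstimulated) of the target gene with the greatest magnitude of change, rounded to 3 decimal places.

CG25758: ΔΔCt = (27.64−21.21) − (32.04−20.97) = 6.43 − 11.07 = -4.64; fold change = 2^4.64 = 24.933
CG9744: ΔΔCt = (23.68−21.21) − (26.29−20.97) = 2.47 − 5.32 = -2.85; fold change = 2^2.85 = 7.210
CG10141: ΔΔCt = (33.49−21.21) − (27.96−20.97) = 12.28 − 6.99 = 5.29; fold change = 2^-5.29 = 0.026
CG18919: ΔΔCt = (34.39−21.21) − (29.42−20.97) = 13.18 − 8.45 = 4.73; fold change = 2^-4.73 = 0.038
CG10141 has the largest |ΔΔCt| = 5.29.

0.026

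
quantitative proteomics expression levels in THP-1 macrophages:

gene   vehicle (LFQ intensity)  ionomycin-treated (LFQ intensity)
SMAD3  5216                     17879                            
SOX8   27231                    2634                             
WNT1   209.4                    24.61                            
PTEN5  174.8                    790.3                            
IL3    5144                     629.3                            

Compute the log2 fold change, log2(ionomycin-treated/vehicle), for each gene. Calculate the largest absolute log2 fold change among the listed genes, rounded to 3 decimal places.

log2(17879/5216) = 1.777  (SMAD3)
log2(2634/27231) = -3.370  (SOX8)
log2(24.61/209.4) = -3.089  (WNT1)
log2(790.3/174.8) = 2.177  (PTEN5)
log2(629.3/5144) = -3.031  (IL3)
The largest magnitude belongs to SOX8.

3.370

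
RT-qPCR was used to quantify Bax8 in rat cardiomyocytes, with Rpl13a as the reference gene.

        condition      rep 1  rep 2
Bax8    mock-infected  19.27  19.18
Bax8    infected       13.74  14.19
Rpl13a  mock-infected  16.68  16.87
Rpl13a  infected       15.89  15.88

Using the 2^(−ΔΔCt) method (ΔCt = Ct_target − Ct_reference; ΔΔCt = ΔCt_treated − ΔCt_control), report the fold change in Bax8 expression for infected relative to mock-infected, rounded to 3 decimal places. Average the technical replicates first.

20.678

Mean Ct: Bax8 mock-infected 19.225; Bax8 infected 13.965; Rpl13a mock-infected 16.775; Rpl13a infected 15.885
ΔCt(mock-infected) = 19.225 − 16.775 = 2.450
ΔCt(infected) = 13.965 − 15.885 = -1.920
ΔΔCt = -1.920 − 2.450 = -4.370
Fold change = 2^(−(-4.370)) = 2^4.370 = 20.6776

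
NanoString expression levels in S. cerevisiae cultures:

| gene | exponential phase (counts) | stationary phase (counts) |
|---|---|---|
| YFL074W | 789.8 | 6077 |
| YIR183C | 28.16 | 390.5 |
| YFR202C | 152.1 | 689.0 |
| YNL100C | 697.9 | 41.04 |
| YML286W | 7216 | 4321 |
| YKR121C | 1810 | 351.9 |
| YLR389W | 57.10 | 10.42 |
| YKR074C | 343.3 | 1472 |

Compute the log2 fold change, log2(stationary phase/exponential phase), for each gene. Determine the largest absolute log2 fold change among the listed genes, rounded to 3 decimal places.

log2(6077/789.8) = 2.944  (YFL074W)
log2(390.5/28.16) = 3.794  (YIR183C)
log2(689.0/152.1) = 2.179  (YFR202C)
log2(41.04/697.9) = -4.088  (YNL100C)
log2(4321/7216) = -0.740  (YML286W)
log2(351.9/1810) = -2.363  (YKR121C)
log2(10.42/57.10) = -2.454  (YLR389W)
log2(1472/343.3) = 2.100  (YKR074C)
The largest magnitude belongs to YNL100C.

4.088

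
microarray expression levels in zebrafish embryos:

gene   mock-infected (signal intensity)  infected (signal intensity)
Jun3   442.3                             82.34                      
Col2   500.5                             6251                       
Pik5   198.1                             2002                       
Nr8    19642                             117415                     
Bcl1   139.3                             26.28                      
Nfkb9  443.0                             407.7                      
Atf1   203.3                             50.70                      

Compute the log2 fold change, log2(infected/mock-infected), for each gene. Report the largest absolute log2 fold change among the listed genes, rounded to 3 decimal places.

log2(82.34/442.3) = -2.425  (Jun3)
log2(6251/500.5) = 3.643  (Col2)
log2(2002/198.1) = 3.337  (Pik5)
log2(117415/19642) = 2.580  (Nr8)
log2(26.28/139.3) = -2.406  (Bcl1)
log2(407.7/443.0) = -0.120  (Nfkb9)
log2(50.70/203.3) = -2.004  (Atf1)
The largest magnitude belongs to Col2.

3.643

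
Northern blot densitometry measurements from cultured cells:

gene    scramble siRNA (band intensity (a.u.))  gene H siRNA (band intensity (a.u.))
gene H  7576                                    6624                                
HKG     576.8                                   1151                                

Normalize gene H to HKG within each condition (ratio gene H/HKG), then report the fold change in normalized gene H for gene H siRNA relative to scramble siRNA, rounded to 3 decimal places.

0.438

gene H/HKG (scramble siRNA) = 7576 / 576.8 = 13.135
gene H/HKG (gene H siRNA) = 6624 / 1151 = 5.755
Fold change = 5.755 / 13.135 = 0.4382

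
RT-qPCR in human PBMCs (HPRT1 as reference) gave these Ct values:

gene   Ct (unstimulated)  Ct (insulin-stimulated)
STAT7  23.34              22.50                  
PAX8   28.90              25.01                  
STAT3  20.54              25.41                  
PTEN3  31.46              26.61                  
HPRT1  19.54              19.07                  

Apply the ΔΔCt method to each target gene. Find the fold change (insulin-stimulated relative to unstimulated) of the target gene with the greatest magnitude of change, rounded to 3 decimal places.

STAT7: ΔΔCt = (22.50−19.07) − (23.34−19.54) = 3.43 − 3.80 = -0.37; fold change = 2^0.37 = 1.292
PAX8: ΔΔCt = (25.01−19.07) − (28.90−19.54) = 5.94 − 9.36 = -3.42; fold change = 2^3.42 = 10.703
STAT3: ΔΔCt = (25.41−19.07) − (20.54−19.54) = 6.34 − 1.00 = 5.34; fold change = 2^-5.34 = 0.025
PTEN3: ΔΔCt = (26.61−19.07) − (31.46−19.54) = 7.54 − 11.92 = -4.38; fold change = 2^4.38 = 20.821
STAT3 has the largest |ΔΔCt| = 5.34.

0.025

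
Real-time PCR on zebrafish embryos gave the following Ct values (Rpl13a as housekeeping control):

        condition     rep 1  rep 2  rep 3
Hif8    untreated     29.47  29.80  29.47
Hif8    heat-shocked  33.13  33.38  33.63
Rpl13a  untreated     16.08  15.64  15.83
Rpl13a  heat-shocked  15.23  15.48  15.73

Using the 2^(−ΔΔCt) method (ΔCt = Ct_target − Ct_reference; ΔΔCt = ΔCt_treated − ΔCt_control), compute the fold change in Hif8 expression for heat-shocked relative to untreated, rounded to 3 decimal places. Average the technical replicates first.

Mean Ct: Hif8 untreated 29.580; Hif8 heat-shocked 33.380; Rpl13a untreated 15.850; Rpl13a heat-shocked 15.480
ΔCt(untreated) = 29.580 − 15.850 = 13.730
ΔCt(heat-shocked) = 33.380 − 15.480 = 17.900
ΔΔCt = 17.900 − 13.730 = 4.170
Fold change = 2^(−4.170) = 0.0556

0.056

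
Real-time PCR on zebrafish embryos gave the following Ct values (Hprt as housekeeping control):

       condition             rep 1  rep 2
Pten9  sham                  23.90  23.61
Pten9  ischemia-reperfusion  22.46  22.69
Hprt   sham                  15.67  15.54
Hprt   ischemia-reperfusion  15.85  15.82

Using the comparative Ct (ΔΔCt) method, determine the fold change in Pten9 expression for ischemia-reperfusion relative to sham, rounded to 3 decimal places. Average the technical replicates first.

Mean Ct: Pten9 sham 23.755; Pten9 ischemia-reperfusion 22.575; Hprt sham 15.605; Hprt ischemia-reperfusion 15.835
ΔCt(sham) = 23.755 − 15.605 = 8.150
ΔCt(ischemia-reperfusion) = 22.575 − 15.835 = 6.740
ΔΔCt = 6.740 − 8.150 = -1.410
Fold change = 2^(−(-1.410)) = 2^1.410 = 2.6574

2.657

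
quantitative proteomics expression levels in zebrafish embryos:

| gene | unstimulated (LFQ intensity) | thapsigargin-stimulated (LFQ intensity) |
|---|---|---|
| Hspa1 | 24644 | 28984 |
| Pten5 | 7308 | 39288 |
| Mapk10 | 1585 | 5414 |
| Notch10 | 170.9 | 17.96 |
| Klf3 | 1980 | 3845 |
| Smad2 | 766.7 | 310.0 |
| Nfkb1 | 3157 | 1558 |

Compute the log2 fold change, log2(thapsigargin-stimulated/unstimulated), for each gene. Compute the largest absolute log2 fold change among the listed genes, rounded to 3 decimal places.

3.250

log2(28984/24644) = 0.234  (Hspa1)
log2(39288/7308) = 2.427  (Pten5)
log2(5414/1585) = 1.772  (Mapk10)
log2(17.96/170.9) = -3.250  (Notch10)
log2(3845/1980) = 0.957  (Klf3)
log2(310.0/766.7) = -1.306  (Smad2)
log2(1558/3157) = -1.019  (Nfkb1)
The largest magnitude belongs to Notch10.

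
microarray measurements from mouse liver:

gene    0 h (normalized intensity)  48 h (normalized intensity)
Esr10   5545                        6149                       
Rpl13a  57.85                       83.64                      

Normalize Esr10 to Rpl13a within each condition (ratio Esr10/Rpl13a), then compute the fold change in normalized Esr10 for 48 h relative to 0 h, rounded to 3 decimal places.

Esr10/Rpl13a (0 h) = 5545 / 57.85 = 95.851
Esr10/Rpl13a (48 h) = 6149 / 83.64 = 73.517
Fold change = 73.517 / 95.851 = 0.7670

0.767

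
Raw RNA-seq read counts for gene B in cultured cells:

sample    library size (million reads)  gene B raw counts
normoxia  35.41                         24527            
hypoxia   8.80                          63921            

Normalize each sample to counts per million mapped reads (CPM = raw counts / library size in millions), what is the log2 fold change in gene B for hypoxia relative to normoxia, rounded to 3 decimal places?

3.391

CPM(normoxia) = 24527 / 35.41 = 692.6574
CPM(hypoxia) = 63921 / 8.80 = 7263.7500
Fold change = 7263.7500 / 692.6574 = 10.48679
log2(10.48679) = 3.3905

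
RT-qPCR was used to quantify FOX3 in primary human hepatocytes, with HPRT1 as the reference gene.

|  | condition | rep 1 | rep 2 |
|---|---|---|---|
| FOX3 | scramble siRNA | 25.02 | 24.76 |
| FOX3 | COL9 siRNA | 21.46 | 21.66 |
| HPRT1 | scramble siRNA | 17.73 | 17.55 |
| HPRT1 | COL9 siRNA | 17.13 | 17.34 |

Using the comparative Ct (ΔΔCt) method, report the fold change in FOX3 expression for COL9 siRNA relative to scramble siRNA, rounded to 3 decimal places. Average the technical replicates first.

7.595

Mean Ct: FOX3 scramble siRNA 24.890; FOX3 COL9 siRNA 21.560; HPRT1 scramble siRNA 17.640; HPRT1 COL9 siRNA 17.235
ΔCt(scramble siRNA) = 24.890 − 17.640 = 7.250
ΔCt(COL9 siRNA) = 21.560 − 17.235 = 4.325
ΔΔCt = 4.325 − 7.250 = -2.925
Fold change = 2^(−(-2.925)) = 2^2.925 = 7.5947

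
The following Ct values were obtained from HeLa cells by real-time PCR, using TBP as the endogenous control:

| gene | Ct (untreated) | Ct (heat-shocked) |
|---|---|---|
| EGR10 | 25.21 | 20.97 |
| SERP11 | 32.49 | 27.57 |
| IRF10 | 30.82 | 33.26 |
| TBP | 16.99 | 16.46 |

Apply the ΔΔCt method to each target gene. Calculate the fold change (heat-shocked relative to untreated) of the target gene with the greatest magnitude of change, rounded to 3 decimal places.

20.966

EGR10: ΔΔCt = (20.97−16.46) − (25.21−16.99) = 4.51 − 8.22 = -3.71; fold change = 2^3.71 = 13.086
SERP11: ΔΔCt = (27.57−16.46) − (32.49−16.99) = 11.11 − 15.50 = -4.39; fold change = 2^4.39 = 20.966
IRF10: ΔΔCt = (33.26−16.46) − (30.82−16.99) = 16.80 − 13.83 = 2.97; fold change = 2^-2.97 = 0.128
SERP11 has the largest |ΔΔCt| = 4.39.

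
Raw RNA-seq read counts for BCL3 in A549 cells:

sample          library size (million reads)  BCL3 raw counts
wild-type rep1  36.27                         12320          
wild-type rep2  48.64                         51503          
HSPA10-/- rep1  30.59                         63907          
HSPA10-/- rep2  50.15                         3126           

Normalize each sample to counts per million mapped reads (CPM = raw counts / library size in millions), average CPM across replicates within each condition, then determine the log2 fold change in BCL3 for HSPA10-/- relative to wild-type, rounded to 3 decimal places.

CPM(wild-type rep1) = 12320 / 36.27 = 339.6747
CPM(wild-type rep2) = 51503 / 48.64 = 1058.8610
CPM(HSPA10-/- rep1) = 63907 / 30.59 = 2089.1468
CPM(HSPA10-/- rep2) = 3126 / 50.15 = 62.3330
mean CPM(wild-type) = 699.2678; mean CPM(HSPA10-/-) = 1075.7399
Fold change = 1075.7399 / 699.2678 = 1.53838
log2(1.53838) = 0.6214

0.621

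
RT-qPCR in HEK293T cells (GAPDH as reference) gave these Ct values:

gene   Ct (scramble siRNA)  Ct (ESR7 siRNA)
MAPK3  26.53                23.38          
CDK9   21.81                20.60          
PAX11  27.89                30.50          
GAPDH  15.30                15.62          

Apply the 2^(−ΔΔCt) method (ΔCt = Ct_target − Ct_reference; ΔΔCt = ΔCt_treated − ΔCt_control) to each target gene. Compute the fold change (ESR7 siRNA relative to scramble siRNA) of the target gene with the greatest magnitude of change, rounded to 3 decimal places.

MAPK3: ΔΔCt = (23.38−15.62) − (26.53−15.30) = 7.76 − 11.23 = -3.47; fold change = 2^3.47 = 11.081
CDK9: ΔΔCt = (20.60−15.62) − (21.81−15.30) = 4.98 − 6.51 = -1.53; fold change = 2^1.53 = 2.888
PAX11: ΔΔCt = (30.50−15.62) − (27.89−15.30) = 14.88 − 12.59 = 2.29; fold change = 2^-2.29 = 0.204
MAPK3 has the largest |ΔΔCt| = 3.47.

11.081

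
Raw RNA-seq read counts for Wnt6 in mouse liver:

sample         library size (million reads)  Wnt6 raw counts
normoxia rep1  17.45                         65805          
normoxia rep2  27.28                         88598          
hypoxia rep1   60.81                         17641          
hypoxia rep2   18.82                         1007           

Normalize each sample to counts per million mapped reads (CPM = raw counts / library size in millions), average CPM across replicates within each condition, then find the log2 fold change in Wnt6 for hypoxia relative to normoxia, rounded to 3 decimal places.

CPM(normoxia rep1) = 65805 / 17.45 = 3771.0602
CPM(normoxia rep2) = 88598 / 27.28 = 3247.7273
CPM(hypoxia rep1) = 17641 / 60.81 = 290.1003
CPM(hypoxia rep2) = 1007 / 18.82 = 53.5069
mean CPM(normoxia) = 3509.3937; mean CPM(hypoxia) = 171.8036
Fold change = 171.8036 / 3509.3937 = 0.04896
log2(0.04896) = -4.3524

-4.352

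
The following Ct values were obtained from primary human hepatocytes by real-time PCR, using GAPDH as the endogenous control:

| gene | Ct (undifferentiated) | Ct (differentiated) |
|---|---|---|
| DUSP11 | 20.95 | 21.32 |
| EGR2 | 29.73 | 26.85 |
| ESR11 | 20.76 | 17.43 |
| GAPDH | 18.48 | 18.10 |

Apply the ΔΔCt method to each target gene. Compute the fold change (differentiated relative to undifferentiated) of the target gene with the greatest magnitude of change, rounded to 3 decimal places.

7.727

DUSP11: ΔΔCt = (21.32−18.10) − (20.95−18.48) = 3.22 − 2.47 = 0.75; fold change = 2^-0.75 = 0.595
EGR2: ΔΔCt = (26.85−18.10) − (29.73−18.48) = 8.75 − 11.25 = -2.50; fold change = 2^2.50 = 5.657
ESR11: ΔΔCt = (17.43−18.10) − (20.76−18.48) = -0.67 − 2.28 = -2.95; fold change = 2^2.95 = 7.727
ESR11 has the largest |ΔΔCt| = 2.95.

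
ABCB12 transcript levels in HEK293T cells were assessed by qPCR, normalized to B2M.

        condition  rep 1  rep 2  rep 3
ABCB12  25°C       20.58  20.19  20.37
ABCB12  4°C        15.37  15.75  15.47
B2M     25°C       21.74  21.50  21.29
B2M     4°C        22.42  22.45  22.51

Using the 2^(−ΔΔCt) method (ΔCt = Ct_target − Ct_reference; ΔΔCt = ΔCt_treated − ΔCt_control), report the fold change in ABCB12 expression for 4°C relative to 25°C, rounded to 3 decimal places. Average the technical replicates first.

Mean Ct: ABCB12 25°C 20.380; ABCB12 4°C 15.530; B2M 25°C 21.510; B2M 4°C 22.460
ΔCt(25°C) = 20.380 − 21.510 = -1.130
ΔCt(4°C) = 15.530 − 22.460 = -6.930
ΔΔCt = -6.930 − (-1.130) = -5.800
Fold change = 2^(−(-5.800)) = 2^5.800 = 55.7152

55.715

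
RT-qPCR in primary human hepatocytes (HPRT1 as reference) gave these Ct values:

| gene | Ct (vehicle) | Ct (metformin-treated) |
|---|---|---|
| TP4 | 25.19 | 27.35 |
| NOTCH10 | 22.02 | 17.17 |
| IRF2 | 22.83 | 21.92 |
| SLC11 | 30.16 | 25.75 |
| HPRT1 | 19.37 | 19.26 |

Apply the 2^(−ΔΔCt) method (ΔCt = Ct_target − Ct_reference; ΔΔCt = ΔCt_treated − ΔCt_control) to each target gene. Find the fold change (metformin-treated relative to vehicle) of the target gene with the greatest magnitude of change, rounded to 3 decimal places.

TP4: ΔΔCt = (27.35−19.26) − (25.19−19.37) = 8.09 − 5.82 = 2.27; fold change = 2^-2.27 = 0.207
NOTCH10: ΔΔCt = (17.17−19.26) − (22.02−19.37) = -2.09 − 2.65 = -4.74; fold change = 2^4.74 = 26.723
IRF2: ΔΔCt = (21.92−19.26) − (22.83−19.37) = 2.66 − 3.46 = -0.80; fold change = 2^0.80 = 1.741
SLC11: ΔΔCt = (25.75−19.26) − (30.16−19.37) = 6.49 − 10.79 = -4.30; fold change = 2^4.30 = 19.698
NOTCH10 has the largest |ΔΔCt| = 4.74.

26.723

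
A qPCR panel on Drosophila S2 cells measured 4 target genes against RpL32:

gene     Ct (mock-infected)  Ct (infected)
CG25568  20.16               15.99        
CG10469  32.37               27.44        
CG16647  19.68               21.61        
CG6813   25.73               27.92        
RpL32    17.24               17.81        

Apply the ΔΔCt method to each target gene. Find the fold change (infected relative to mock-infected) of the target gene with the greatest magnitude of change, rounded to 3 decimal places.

45.255

CG25568: ΔΔCt = (15.99−17.81) − (20.16−17.24) = -1.82 − 2.92 = -4.74; fold change = 2^4.74 = 26.723
CG10469: ΔΔCt = (27.44−17.81) − (32.37−17.24) = 9.63 − 15.13 = -5.50; fold change = 2^5.50 = 45.255
CG16647: ΔΔCt = (21.61−17.81) − (19.68−17.24) = 3.80 − 2.44 = 1.36; fold change = 2^-1.36 = 0.390
CG6813: ΔΔCt = (27.92−17.81) − (25.73−17.24) = 10.11 − 8.49 = 1.62; fold change = 2^-1.62 = 0.325
CG10469 has the largest |ΔΔCt| = 5.50.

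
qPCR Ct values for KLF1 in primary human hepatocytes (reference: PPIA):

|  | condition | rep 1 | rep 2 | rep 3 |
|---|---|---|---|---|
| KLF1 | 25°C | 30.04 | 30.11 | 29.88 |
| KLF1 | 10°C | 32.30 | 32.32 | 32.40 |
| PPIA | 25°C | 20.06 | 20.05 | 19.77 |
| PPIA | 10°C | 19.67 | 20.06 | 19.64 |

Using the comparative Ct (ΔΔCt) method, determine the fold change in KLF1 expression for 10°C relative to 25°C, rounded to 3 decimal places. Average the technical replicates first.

Mean Ct: KLF1 25°C 30.010; KLF1 10°C 32.340; PPIA 25°C 19.960; PPIA 10°C 19.790
ΔCt(25°C) = 30.010 − 19.960 = 10.050
ΔCt(10°C) = 32.340 − 19.790 = 12.550
ΔΔCt = 12.550 − 10.050 = 2.500
Fold change = 2^(−2.500) = 0.1768

0.177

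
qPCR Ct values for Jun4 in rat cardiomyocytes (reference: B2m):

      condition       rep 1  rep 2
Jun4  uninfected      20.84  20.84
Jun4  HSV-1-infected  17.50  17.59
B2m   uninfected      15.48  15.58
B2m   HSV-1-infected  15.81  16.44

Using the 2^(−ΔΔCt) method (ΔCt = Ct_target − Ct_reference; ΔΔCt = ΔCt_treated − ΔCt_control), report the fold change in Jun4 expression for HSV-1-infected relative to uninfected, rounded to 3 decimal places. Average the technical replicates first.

14.825

Mean Ct: Jun4 uninfected 20.840; Jun4 HSV-1-infected 17.545; B2m uninfected 15.530; B2m HSV-1-infected 16.125
ΔCt(uninfected) = 20.840 − 15.530 = 5.310
ΔCt(HSV-1-infected) = 17.545 − 16.125 = 1.420
ΔΔCt = 1.420 − 5.310 = -3.890
Fold change = 2^(−(-3.890)) = 2^3.890 = 14.8254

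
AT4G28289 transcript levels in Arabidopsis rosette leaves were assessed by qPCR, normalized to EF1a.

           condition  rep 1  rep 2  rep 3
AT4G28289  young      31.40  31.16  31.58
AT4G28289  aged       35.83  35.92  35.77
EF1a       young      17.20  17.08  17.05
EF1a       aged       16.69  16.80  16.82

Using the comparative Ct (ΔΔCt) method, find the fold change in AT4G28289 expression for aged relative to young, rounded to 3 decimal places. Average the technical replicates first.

Mean Ct: AT4G28289 young 31.380; AT4G28289 aged 35.840; EF1a young 17.110; EF1a aged 16.770
ΔCt(young) = 31.380 − 17.110 = 14.270
ΔCt(aged) = 35.840 − 16.770 = 19.070
ΔΔCt = 19.070 − 14.270 = 4.800
Fold change = 2^(−4.800) = 0.0359

0.036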